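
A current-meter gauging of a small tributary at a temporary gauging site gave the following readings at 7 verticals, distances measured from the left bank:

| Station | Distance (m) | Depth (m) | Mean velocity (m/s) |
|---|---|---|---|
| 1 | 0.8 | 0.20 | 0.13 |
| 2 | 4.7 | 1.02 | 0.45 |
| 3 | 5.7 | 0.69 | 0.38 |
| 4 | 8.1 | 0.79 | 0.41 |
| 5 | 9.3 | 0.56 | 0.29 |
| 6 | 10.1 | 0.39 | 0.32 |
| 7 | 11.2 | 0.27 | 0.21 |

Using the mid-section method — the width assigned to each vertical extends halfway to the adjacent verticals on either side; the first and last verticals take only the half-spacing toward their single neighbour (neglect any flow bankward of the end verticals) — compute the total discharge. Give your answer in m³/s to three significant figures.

w_1 = (4.7 − 0.8)/2 = 1.95 m; q_1 = 0.13 × 0.20 × 1.95 = 0.05070 m³/s
w_2 = (5.7 − 0.8)/2 = 2.45 m; q_2 = 0.45 × 1.02 × 2.45 = 1.125 m³/s
w_3 = (8.1 − 4.7)/2 = 1.7 m; q_3 = 0.38 × 0.69 × 1.7 = 0.4457 m³/s
w_4 = (9.3 − 5.7)/2 = 1.8 m; q_4 = 0.41 × 0.79 × 1.8 = 0.5830 m³/s
w_5 = (10.1 − 8.1)/2 = 1 m; q_5 = 0.29 × 0.56 × 1 = 0.1624 m³/s
w_6 = (11.2 − 9.3)/2 = 0.95 m; q_6 = 0.32 × 0.39 × 0.95 = 0.1186 m³/s
w_7 = (11.2 − 10.1)/2 = 0.55 m; q_7 = 0.21 × 0.27 × 0.55 = 0.03119 m³/s
Q = Σ qᵢ = 2.516 m³/s

2.52 m³/s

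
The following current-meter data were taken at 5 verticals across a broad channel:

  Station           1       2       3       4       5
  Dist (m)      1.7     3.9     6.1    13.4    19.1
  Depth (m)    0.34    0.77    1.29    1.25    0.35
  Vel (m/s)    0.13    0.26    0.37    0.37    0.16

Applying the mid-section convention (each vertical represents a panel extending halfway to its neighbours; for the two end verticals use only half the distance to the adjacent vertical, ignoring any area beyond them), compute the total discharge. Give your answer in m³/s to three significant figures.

w_1 = (3.9 − 1.7)/2 = 1.1 m; q_1 = 0.13 × 0.34 × 1.1 = 0.04862 m³/s
w_2 = (6.1 − 1.7)/2 = 2.2 m; q_2 = 0.26 × 0.77 × 2.2 = 0.4404 m³/s
w_3 = (13.4 − 3.9)/2 = 4.75 m; q_3 = 0.37 × 1.29 × 4.75 = 2.267 m³/s
w_4 = (19.1 − 6.1)/2 = 6.5 m; q_4 = 0.37 × 1.25 × 6.5 = 3.006 m³/s
w_5 = (19.1 − 13.4)/2 = 2.85 m; q_5 = 0.16 × 0.35 × 2.85 = 0.1596 m³/s
Q = Σ qᵢ = 5.922 m³/s

5.92 m³/s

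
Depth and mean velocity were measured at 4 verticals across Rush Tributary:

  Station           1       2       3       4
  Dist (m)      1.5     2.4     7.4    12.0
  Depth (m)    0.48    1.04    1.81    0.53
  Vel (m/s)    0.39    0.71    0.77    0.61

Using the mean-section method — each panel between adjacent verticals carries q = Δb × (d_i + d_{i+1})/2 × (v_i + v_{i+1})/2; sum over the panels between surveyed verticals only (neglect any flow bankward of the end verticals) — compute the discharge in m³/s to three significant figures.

Panel 1-2: Δb = 0.9 m, d̄ = (0.48+1.04)/2 = 0.76, v̄ = (0.39+0.71)/2 = 0.55 → q = 0.9×0.76×0.55 = 0.3762 m³/s
Panel 2-3: Δb = 5 m, d̄ = (1.04+1.81)/2 = 1.425, v̄ = (0.71+0.77)/2 = 0.74 → q = 5×1.425×0.74 = 5.273 m³/s
Panel 3-4: Δb = 4.6 m, d̄ = (1.81+0.53)/2 = 1.17, v̄ = (0.77+0.61)/2 = 0.69 → q = 4.6×1.17×0.69 = 3.714 m³/s
Q = Σ q = 9.362 m³/s

9.36 m³/s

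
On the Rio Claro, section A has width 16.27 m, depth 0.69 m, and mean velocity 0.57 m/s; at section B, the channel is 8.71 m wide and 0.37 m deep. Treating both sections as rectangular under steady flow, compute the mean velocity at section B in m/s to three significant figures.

Q = A₁V₁ = (16.27×0.69) × 0.57 = 6.399 m³/s
A₂ = 8.71 × 0.37 = 3.223 m²
V₂ = Q/A₂ = 6.399/3.223 = 1.986 m/s

1.99 m/s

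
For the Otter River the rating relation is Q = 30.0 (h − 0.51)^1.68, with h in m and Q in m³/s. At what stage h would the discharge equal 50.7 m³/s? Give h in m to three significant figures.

h − h₀ = (Q/C)^(1/b) = (50.7/30.0)^(1/1.68) = 1.367 m
h = 0.51 + 1.367 = 1.877 m

1.88 m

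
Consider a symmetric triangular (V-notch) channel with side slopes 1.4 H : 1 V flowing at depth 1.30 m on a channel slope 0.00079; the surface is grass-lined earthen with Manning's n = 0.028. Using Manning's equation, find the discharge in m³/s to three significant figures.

A = z·y² = 1.4×1.30² = 2.366 m²
P = 2y√(1+z²) = 2×1.30×√(1+1.4²) = 4.473 m
R = A/P = 2.366/4.473 = 0.5289 m
Q = (1/n)·A·R^(2/3)·S^(1/2) = (1/0.028) × 2.366 × 0.5289^(2/3) × 0.00079^(1/2) = 1.553 m³/s

1.55 m³/s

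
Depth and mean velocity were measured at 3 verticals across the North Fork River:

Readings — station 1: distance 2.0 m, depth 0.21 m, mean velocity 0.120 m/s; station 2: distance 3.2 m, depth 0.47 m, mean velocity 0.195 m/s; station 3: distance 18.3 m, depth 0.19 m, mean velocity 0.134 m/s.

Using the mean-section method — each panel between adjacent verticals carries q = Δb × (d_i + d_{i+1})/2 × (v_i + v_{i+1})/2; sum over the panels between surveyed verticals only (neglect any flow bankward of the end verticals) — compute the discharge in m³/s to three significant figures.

0.884 m³/s

Panel 1-2: Δb = 1.2 m, d̄ = (0.21+0.47)/2 = 0.34, v̄ = (0.120+0.195)/2 = 0.1575 → q = 1.2×0.34×0.1575 = 0.06426 m³/s
Panel 2-3: Δb = 15.1 m, d̄ = (0.47+0.19)/2 = 0.33, v̄ = (0.195+0.134)/2 = 0.1645 → q = 15.1×0.33×0.1645 = 0.8197 m³/s
Q = Σ q = 0.8840 m³/s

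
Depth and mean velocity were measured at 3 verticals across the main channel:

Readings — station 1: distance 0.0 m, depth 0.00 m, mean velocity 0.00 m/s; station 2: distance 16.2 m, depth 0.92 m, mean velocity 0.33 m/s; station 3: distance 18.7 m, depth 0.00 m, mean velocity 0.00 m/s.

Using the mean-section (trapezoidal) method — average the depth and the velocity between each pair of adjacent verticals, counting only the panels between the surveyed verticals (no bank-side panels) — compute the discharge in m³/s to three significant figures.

Panel 1-2: Δb = 16.2 m, d̄ = (0.00+0.92)/2 = 0.46, v̄ = (0.00+0.33)/2 = 0.165 → q = 16.2×0.46×0.165 = 1.230 m³/s
Panel 2-3: Δb = 2.5 m, d̄ = (0.92+0.00)/2 = 0.46, v̄ = (0.33+0.00)/2 = 0.165 → q = 2.5×0.46×0.165 = 0.1898 m³/s
Q = Σ q = 1.419 m³/s

1.42 m³/s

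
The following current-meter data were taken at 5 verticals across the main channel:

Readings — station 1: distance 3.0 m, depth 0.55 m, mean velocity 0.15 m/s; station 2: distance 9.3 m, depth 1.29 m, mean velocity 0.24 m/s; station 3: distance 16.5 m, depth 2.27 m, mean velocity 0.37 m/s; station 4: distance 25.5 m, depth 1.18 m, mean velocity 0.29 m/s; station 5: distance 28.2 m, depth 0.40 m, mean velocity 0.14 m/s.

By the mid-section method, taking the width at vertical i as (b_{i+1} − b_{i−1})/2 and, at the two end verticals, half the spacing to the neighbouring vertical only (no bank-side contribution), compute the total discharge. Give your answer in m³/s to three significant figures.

11.2 m³/s

w_1 = (9.3 − 3.0)/2 = 3.15 m; q_1 = 0.15 × 0.55 × 3.15 = 0.2599 m³/s
w_2 = (16.5 − 3.0)/2 = 6.75 m; q_2 = 0.24 × 1.29 × 6.75 = 2.090 m³/s
w_3 = (25.5 − 9.3)/2 = 8.1 m; q_3 = 0.37 × 2.27 × 8.1 = 6.803 m³/s
w_4 = (28.2 − 16.5)/2 = 5.85 m; q_4 = 0.29 × 1.18 × 5.85 = 2.002 m³/s
w_5 = (28.2 − 25.5)/2 = 1.35 m; q_5 = 0.14 × 0.40 × 1.35 = 0.07560 m³/s
Q = Σ qᵢ = 11.23 m³/s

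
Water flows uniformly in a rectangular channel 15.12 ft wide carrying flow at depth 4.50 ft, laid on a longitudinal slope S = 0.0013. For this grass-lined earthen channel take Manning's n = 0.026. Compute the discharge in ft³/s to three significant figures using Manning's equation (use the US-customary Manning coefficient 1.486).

280 ft³/s

A = b·y = 15.12 × 4.50 = 68.04 ft²
P = b + 2y = 15.12 + 2×4.50 = 24.12 ft
R = A/P = 68.04/24.12 = 2.821 ft
Q = (1.486/n)·A·R^(2/3)·S^(1/2) = (1.486/0.026) × 68.04 × 2.821^(2/3) × 0.0013^(1/2) = 279.9 ft³/s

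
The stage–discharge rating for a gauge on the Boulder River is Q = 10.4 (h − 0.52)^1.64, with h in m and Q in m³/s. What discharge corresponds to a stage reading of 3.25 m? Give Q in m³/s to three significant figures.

Q = 10.4 × (3.25 − 0.52)^1.64 = 10.4 × 2.73^1.64 = 53.99 m³/s

54.0 m³/s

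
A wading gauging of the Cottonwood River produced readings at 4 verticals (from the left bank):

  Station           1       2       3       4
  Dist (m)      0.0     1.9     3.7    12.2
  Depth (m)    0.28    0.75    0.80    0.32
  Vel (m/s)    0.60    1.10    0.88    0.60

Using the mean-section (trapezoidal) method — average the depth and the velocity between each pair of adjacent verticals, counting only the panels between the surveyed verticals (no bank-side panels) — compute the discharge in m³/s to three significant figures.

Panel 1-2: Δb = 1.9 m, d̄ = (0.28+0.75)/2 = 0.515, v̄ = (0.60+1.10)/2 = 0.85 → q = 1.9×0.515×0.85 = 0.8317 m³/s
Panel 2-3: Δb = 1.8 m, d̄ = (0.75+0.80)/2 = 0.775, v̄ = (1.10+0.88)/2 = 0.99 → q = 1.8×0.775×0.99 = 1.381 m³/s
Panel 3-4: Δb = 8.5 m, d̄ = (0.80+0.32)/2 = 0.56, v̄ = (0.88+0.60)/2 = 0.74 → q = 8.5×0.56×0.74 = 3.522 m³/s
Q = Σ q = 5.735 m³/s

5.74 m³/s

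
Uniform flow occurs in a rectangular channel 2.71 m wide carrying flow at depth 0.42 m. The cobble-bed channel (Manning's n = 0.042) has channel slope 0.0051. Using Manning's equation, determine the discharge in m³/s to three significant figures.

A = b·y = 2.71 × 0.42 = 1.138 m²
P = b + 2y = 2.71 + 2×0.42 = 3.550 m
R = A/P = 1.138/3.550 = 0.3206 m
Q = (1/n)·A·R^(2/3)·S^(1/2) = (1/0.042) × 1.138 × 0.3206^(2/3) × 0.0051^(1/2) = 0.9066 m³/s

0.907 m³/s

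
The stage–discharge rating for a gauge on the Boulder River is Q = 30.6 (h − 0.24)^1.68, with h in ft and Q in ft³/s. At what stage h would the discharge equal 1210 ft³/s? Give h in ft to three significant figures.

h − h₀ = (Q/C)^(1/b) = (1210/30.6)^(1/1.68) = 8.926 ft
h = 0.24 + 8.926 = 9.166 ft

9.17 ft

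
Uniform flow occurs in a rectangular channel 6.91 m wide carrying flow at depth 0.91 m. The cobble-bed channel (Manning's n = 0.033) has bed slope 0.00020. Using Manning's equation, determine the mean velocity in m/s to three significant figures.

A = b·y = 6.91 × 0.91 = 6.288 m²
P = b + 2y = 6.91 + 2×0.91 = 8.730 m
R = A/P = 6.288/8.730 = 0.7203 m
Q = (1/n)·A·R^(2/3)·S^(1/2) = (1/0.033) × 6.288 × 0.7203^(2/3) × 0.00020^(1/2) = 2.165 m³/s
V = Q/A = 2.165/6.288 = 0.3444 m/s

0.344 m/s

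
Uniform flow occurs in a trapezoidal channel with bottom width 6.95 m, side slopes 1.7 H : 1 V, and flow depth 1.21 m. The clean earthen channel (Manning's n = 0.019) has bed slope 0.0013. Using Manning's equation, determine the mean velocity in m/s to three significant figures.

A = (b + z·y)·y = (6.95 + 1.7×1.21)×1.21 = 10.90 m²
P = b + 2y√(1+z²) = 6.95 + 2×1.21×√(1+1.7²) = 11.72 m
R = A/P = 10.90/11.72 = 0.9297 m
Q = (1/n)·A·R^(2/3)·S^(1/2) = (1/0.019) × 10.90 × 0.9297^(2/3) × 0.0013^(1/2) = 19.70 m³/s
V = Q/A = 19.70/10.90 = 1.808 m/s

1.81 m/s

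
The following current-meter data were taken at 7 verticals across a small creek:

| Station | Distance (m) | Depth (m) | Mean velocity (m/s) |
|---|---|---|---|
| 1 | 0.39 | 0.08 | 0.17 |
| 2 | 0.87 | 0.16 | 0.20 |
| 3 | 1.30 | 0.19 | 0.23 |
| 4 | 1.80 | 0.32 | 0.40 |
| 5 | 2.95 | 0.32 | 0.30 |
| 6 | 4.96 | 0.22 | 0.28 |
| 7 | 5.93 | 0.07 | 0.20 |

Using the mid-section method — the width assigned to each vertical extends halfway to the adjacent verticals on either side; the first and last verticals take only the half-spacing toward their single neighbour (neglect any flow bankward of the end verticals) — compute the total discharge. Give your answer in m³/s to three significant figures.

0.394 m³/s

w_1 = (0.87 − 0.39)/2 = 0.24 m; q_1 = 0.17 × 0.08 × 0.24 = 0.003264 m³/s
w_2 = (1.30 − 0.39)/2 = 0.455 m; q_2 = 0.20 × 0.16 × 0.455 = 0.01456 m³/s
w_3 = (1.80 − 0.87)/2 = 0.465 m; q_3 = 0.23 × 0.19 × 0.465 = 0.02032 m³/s
w_4 = (2.95 − 1.30)/2 = 0.825 m; q_4 = 0.40 × 0.32 × 0.825 = 0.1056 m³/s
w_5 = (4.96 − 1.80)/2 = 1.58 m; q_5 = 0.30 × 0.32 × 1.58 = 0.1517 m³/s
w_6 = (5.93 − 2.95)/2 = 1.49 m; q_6 = 0.28 × 0.22 × 1.49 = 0.09178 m³/s
w_7 = (5.93 − 4.96)/2 = 0.485 m; q_7 = 0.20 × 0.07 × 0.485 = 0.006790 m³/s
Q = Σ qᵢ = 0.3940 m³/s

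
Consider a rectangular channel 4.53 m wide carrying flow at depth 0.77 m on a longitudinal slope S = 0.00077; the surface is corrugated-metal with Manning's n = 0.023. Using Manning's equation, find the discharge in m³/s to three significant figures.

2.91 m³/s

A = b·y = 4.53 × 0.77 = 3.488 m²
P = b + 2y = 4.53 + 2×0.77 = 6.070 m
R = A/P = 3.488/6.070 = 0.5746 m
Q = (1/n)·A·R^(2/3)·S^(1/2) = (1/0.023) × 3.488 × 0.5746^(2/3) × 0.00077^(1/2) = 2.909 m³/s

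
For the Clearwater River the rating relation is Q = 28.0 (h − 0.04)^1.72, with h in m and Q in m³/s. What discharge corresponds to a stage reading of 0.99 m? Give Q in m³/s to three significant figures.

Q = 28.0 × (0.99 − 0.04)^1.72 = 28.0 × 0.95^1.72 = 25.64 m³/s

25.6 m³/s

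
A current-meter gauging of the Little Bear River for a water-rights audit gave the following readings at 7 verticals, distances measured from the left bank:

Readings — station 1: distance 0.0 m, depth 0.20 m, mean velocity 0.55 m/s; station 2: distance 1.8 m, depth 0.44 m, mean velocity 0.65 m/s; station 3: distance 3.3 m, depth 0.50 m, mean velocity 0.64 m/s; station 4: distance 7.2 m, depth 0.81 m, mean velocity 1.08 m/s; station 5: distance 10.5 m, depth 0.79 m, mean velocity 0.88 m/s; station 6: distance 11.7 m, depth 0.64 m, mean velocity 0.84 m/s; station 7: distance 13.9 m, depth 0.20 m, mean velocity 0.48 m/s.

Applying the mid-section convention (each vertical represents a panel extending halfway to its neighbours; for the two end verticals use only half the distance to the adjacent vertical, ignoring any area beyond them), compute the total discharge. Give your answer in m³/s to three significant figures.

w_1 = (1.8 − 0.0)/2 = 0.9 m; q_1 = 0.55 × 0.20 × 0.9 = 0.09900 m³/s
w_2 = (3.3 − 0.0)/2 = 1.65 m; q_2 = 0.65 × 0.44 × 1.65 = 0.4719 m³/s
w_3 = (7.2 − 1.8)/2 = 2.7 m; q_3 = 0.64 × 0.50 × 2.7 = 0.8640 m³/s
w_4 = (10.5 − 3.3)/2 = 3.6 m; q_4 = 1.08 × 0.81 × 3.6 = 3.149 m³/s
w_5 = (11.7 − 7.2)/2 = 2.25 m; q_5 = 0.88 × 0.79 × 2.25 = 1.564 m³/s
w_6 = (13.9 − 10.5)/2 = 1.7 m; q_6 = 0.84 × 0.64 × 1.7 = 0.9139 m³/s
w_7 = (13.9 − 11.7)/2 = 1.1 m; q_7 = 0.48 × 0.20 × 1.1 = 0.1056 m³/s
Q = Σ qᵢ = 7.168 m³/s

7.17 m³/s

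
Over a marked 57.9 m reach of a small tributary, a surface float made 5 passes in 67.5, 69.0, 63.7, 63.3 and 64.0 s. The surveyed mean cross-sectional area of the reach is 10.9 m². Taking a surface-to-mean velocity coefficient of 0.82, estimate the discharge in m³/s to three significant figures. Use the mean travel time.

7.90 m³/s

t̄ = (67.5 + 69.0 + 63.7 + 63.3 + 64.0) / 5 = 65.5 s
v_surface = L / t̄ = 57.9 / 65.5 = 0.8840 m/s
v_mean = 0.82 × 0.8840 = 0.7249 m/s
Q = A × v_mean = 10.9 × 0.7249 = 7.901 m³/s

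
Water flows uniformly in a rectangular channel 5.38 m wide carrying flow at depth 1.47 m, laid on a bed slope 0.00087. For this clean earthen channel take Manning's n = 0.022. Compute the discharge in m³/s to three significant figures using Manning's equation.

10.3 m³/s

A = b·y = 5.38 × 1.47 = 7.909 m²
P = b + 2y = 5.38 + 2×1.47 = 8.320 m
R = A/P = 7.909/8.320 = 0.9506 m
Q = (1/n)·A·R^(2/3)·S^(1/2) = (1/0.022) × 7.909 × 0.9506^(2/3) × 0.00087^(1/2) = 10.25 m³/s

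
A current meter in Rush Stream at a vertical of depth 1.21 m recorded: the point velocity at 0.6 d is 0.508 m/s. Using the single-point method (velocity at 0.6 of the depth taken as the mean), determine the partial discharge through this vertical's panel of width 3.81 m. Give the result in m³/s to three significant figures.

v̄ = v₀.₆ = 0.508 m/s
q = v̄ × d × w = 0.5080 × 1.21 × 3.81 = 2.342 m³/s

2.34 m³/s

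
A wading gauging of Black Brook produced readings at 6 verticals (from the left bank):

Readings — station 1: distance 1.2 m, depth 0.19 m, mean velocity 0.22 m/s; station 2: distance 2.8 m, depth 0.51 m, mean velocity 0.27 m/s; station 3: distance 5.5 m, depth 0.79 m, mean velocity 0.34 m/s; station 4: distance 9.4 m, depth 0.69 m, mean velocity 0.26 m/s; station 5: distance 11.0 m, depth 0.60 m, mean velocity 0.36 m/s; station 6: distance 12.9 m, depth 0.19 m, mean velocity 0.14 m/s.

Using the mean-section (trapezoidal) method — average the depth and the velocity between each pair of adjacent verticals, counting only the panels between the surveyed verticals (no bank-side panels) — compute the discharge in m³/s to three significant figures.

Panel 1-2: Δb = 1.6 m, d̄ = (0.19+0.51)/2 = 0.35, v̄ = (0.22+0.27)/2 = 0.245 → q = 1.6×0.35×0.245 = 0.1372 m³/s
Panel 2-3: Δb = 2.7 m, d̄ = (0.51+0.79)/2 = 0.65, v̄ = (0.27+0.34)/2 = 0.305 → q = 2.7×0.65×0.305 = 0.5353 m³/s
Panel 3-4: Δb = 3.9 m, d̄ = (0.79+0.69)/2 = 0.74, v̄ = (0.34+0.26)/2 = 0.3 → q = 3.9×0.74×0.3 = 0.8658 m³/s
Panel 4-5: Δb = 1.6 m, d̄ = (0.69+0.60)/2 = 0.645, v̄ = (0.26+0.36)/2 = 0.31 → q = 1.6×0.645×0.31 = 0.3199 m³/s
Panel 5-6: Δb = 1.9 m, d̄ = (0.60+0.19)/2 = 0.395, v̄ = (0.36+0.14)/2 = 0.25 → q = 1.9×0.395×0.25 = 0.1876 m³/s
Q = Σ q = 2.046 m³/s

2.05 m³/s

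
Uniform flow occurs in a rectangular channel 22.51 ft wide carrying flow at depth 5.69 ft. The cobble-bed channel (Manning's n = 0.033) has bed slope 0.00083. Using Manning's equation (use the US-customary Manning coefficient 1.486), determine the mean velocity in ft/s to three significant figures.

3.15 ft/s

A = b·y = 22.51 × 5.69 = 128.1 ft²
P = b + 2y = 22.51 + 2×5.69 = 33.89 ft
R = A/P = 128.1/33.89 = 3.779 ft
Q = (1.486/n)·A·R^(2/3)·S^(1/2) = (1.486/0.033) × 128.1 × 3.779^(2/3) × 0.00083^(1/2) = 403.2 ft³/s
V = Q/A = 403.2/128.1 = 3.148 ft/s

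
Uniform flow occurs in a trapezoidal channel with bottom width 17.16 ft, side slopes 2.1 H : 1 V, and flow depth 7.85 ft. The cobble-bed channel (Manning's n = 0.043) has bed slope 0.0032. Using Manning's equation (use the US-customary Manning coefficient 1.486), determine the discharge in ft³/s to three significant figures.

1490 ft³/s

A = (b + z·y)·y = (17.16 + 2.1×7.85)×7.85 = 264.1 ft²
P = b + 2y√(1+z²) = 17.16 + 2×7.85×√(1+2.1²) = 53.68 ft
R = A/P = 264.1/53.68 = 4.920 ft
Q = (1.486/n)·A·R^(2/3)·S^(1/2) = (1.486/0.043) × 264.1 × 4.920^(2/3) × 0.0032^(1/2) = 1494 ft³/s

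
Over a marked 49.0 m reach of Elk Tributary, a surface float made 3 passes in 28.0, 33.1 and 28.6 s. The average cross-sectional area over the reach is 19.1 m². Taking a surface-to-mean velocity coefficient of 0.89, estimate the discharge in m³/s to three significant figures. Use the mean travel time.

t̄ = (28.0 + 33.1 + 28.6) / 3 = 29.9 s
v_surface = L / t̄ = 49.0 / 29.9 = 1.639 m/s
v_mean = 0.89 × 1.639 = 1.459 m/s
Q = A × v_mean = 19.1 × 1.459 = 27.86 m³/s

27.9 m³/s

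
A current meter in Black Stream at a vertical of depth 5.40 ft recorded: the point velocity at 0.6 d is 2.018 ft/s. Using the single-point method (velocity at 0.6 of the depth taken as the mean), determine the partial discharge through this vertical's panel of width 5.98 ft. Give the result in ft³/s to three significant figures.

v̄ = v₀.₆ = 2.018 ft/s
q = v̄ × d × w = 2.018 × 5.40 × 5.98 = 65.17 ft³/s

65.2 ft³/s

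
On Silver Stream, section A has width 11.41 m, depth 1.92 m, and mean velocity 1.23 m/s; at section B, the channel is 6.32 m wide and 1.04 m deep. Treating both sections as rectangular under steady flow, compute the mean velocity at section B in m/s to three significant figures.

Q = A₁V₁ = (11.41×1.92) × 1.23 = 26.95 m³/s
A₂ = 6.32 × 1.04 = 6.573 m²
V₂ = Q/A₂ = 26.95/6.573 = 4.100 m/s

4.10 m/s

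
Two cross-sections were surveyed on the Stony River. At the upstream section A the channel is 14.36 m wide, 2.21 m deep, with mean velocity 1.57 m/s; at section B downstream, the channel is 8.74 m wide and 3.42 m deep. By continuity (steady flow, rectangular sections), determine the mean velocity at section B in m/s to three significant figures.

1.67 m/s

Q = A₁V₁ = (14.36×2.21) × 1.57 = 49.82 m³/s
A₂ = 8.74 × 3.42 = 29.89 m²
V₂ = Q/A₂ = 49.82/29.89 = 1.667 m/s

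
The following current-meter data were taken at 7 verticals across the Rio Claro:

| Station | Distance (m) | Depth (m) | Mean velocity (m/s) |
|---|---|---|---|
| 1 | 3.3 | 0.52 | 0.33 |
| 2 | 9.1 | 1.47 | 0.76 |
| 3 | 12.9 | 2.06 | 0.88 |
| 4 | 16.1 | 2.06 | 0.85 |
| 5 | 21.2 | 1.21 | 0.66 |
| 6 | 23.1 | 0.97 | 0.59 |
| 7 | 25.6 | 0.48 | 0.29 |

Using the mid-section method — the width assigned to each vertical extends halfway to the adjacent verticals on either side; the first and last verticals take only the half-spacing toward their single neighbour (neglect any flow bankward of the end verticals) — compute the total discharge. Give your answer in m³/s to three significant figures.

23.7 m³/s

w_1 = (9.1 − 3.3)/2 = 2.9 m; q_1 = 0.33 × 0.52 × 2.9 = 0.4976 m³/s
w_2 = (12.9 − 3.3)/2 = 4.8 m; q_2 = 0.76 × 1.47 × 4.8 = 5.363 m³/s
w_3 = (16.1 − 9.1)/2 = 3.5 m; q_3 = 0.88 × 2.06 × 3.5 = 6.345 m³/s
w_4 = (21.2 − 12.9)/2 = 4.15 m; q_4 = 0.85 × 2.06 × 4.15 = 7.267 m³/s
w_5 = (23.1 − 16.1)/2 = 3.5 m; q_5 = 0.66 × 1.21 × 3.5 = 2.795 m³/s
w_6 = (25.6 − 21.2)/2 = 2.2 m; q_6 = 0.59 × 0.97 × 2.2 = 1.259 m³/s
w_7 = (25.6 − 23.1)/2 = 1.25 m; q_7 = 0.29 × 0.48 × 1.25 = 0.1740 m³/s
Q = Σ qᵢ = 23.70 m³/s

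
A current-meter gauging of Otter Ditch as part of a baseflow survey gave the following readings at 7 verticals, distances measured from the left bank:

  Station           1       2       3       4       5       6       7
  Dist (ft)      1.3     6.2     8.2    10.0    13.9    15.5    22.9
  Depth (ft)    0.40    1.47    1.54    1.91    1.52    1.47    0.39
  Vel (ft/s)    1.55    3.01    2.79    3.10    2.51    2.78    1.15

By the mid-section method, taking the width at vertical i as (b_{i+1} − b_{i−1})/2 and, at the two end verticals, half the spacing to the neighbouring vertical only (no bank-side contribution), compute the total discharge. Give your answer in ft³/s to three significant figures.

72.4 ft³/s

w_1 = (6.2 − 1.3)/2 = 2.45 ft; q_1 = 1.55 × 0.40 × 2.45 = 1.519 ft³/s
w_2 = (8.2 − 1.3)/2 = 3.45 ft; q_2 = 3.01 × 1.47 × 3.45 = 15.27 ft³/s
w_3 = (10.0 − 6.2)/2 = 1.9 ft; q_3 = 2.79 × 1.54 × 1.9 = 8.164 ft³/s
w_4 = (13.9 − 8.2)/2 = 2.85 ft; q_4 = 3.10 × 1.91 × 2.85 = 16.87 ft³/s
w_5 = (15.5 − 10.0)/2 = 2.75 ft; q_5 = 2.51 × 1.52 × 2.75 = 10.49 ft³/s
w_6 = (22.9 − 13.9)/2 = 4.5 ft; q_6 = 2.78 × 1.47 × 4.5 = 18.39 ft³/s
w_7 = (22.9 − 15.5)/2 = 3.7 ft; q_7 = 1.15 × 0.39 × 3.7 = 1.659 ft³/s
Q = Σ qᵢ = 72.36 ft³/s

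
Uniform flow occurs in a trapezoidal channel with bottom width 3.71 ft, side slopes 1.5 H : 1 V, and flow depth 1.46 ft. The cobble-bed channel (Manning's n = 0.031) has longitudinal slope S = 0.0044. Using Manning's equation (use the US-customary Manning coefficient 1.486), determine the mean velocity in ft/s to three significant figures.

3.09 ft/s

A = (b + z·y)·y = (3.71 + 1.5×1.46)×1.46 = 8.614 ft²
P = b + 2y√(1+z²) = 3.71 + 2×1.46×√(1+1.5²) = 8.974 ft
R = A/P = 8.614/8.974 = 0.9599 ft
Q = (1.486/n)·A·R^(2/3)·S^(1/2) = (1.486/0.031) × 8.614 × 0.9599^(2/3) × 0.0044^(1/2) = 26.65 ft³/s
V = Q/A = 26.65/8.614 = 3.094 ft/s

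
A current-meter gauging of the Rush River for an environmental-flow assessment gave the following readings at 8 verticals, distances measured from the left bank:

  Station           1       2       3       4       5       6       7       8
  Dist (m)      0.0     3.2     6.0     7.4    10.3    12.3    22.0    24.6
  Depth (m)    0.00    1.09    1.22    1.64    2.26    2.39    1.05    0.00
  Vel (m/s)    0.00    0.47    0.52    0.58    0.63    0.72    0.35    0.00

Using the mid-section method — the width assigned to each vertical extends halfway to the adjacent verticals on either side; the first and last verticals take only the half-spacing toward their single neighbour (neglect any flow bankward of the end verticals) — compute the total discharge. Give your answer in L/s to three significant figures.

20700 L/s

w_2 = (6.0 − 0.0)/2 = 3 m; q_2 = 0.47 × 1.09 × 3 = 1.537 m³/s
w_3 = (7.4 − 3.2)/2 = 2.1 m; q_3 = 0.52 × 1.22 × 2.1 = 1.332 m³/s
w_4 = (10.3 − 6.0)/2 = 2.15 m; q_4 = 0.58 × 1.64 × 2.15 = 2.045 m³/s
w_5 = (12.3 − 7.4)/2 = 2.45 m; q_5 = 0.63 × 2.26 × 2.45 = 3.488 m³/s
w_6 = (22.0 − 10.3)/2 = 5.85 m; q_6 = 0.72 × 2.39 × 5.85 = 10.07 m³/s
w_7 = (24.6 − 12.3)/2 = 6.15 m; q_7 = 0.35 × 1.05 × 6.15 = 2.260 m³/s
Stations 1, 8 contribute zero (depth or velocity is 0).
Q = Σ qᵢ = 20.73 m³/s
= 20.73 × 1000 = 20730 L/s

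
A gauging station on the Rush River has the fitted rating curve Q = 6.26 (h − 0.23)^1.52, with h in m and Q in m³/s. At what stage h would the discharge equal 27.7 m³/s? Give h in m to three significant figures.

h − h₀ = (Q/C)^(1/b) = (27.7/6.26)^(1/1.52) = 2.660 m
h = 0.23 + 2.660 = 2.890 m

2.89 m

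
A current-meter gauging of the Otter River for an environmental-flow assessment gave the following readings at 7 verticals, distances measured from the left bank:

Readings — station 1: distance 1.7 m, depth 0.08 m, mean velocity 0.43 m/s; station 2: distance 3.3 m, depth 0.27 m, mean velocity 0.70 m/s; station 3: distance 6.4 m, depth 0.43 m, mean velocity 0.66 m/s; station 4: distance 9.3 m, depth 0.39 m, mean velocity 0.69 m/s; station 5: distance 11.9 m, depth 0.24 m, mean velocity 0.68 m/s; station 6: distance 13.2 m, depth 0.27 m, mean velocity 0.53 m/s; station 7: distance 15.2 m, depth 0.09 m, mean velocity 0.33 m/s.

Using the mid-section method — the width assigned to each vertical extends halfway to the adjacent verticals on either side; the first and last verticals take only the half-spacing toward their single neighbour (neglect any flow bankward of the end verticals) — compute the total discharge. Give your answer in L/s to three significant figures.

w_1 = (3.3 − 1.7)/2 = 0.8 m; q_1 = 0.43 × 0.08 × 0.8 = 0.02752 m³/s
w_2 = (6.4 − 1.7)/2 = 2.35 m; q_2 = 0.70 × 0.27 × 2.35 = 0.4442 m³/s
w_3 = (9.3 − 3.3)/2 = 3 m; q_3 = 0.66 × 0.43 × 3 = 0.8514 m³/s
w_4 = (11.9 − 6.4)/2 = 2.75 m; q_4 = 0.69 × 0.39 × 2.75 = 0.7400 m³/s
w_5 = (13.2 − 9.3)/2 = 1.95 m; q_5 = 0.68 × 0.24 × 1.95 = 0.3182 m³/s
w_6 = (15.2 − 11.9)/2 = 1.65 m; q_6 = 0.53 × 0.27 × 1.65 = 0.2361 m³/s
w_7 = (15.2 − 13.2)/2 = 1 m; q_7 = 0.33 × 0.09 × 1 = 0.02970 m³/s
Q = Σ qᵢ = 2.647 m³/s
= 2.647 × 1000 = 2647 L/s

2650 L/s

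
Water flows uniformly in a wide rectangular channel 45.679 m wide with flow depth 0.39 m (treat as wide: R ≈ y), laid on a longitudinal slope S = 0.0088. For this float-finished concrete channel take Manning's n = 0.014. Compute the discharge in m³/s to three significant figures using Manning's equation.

A = b·y = 45.679 × 0.39 = 17.81 m²
Wide channel: R ≈ y = 0.39 m
Q = (1/n)·A·R^(2/3)·S^(1/2) = (1/0.014) × 17.81 × 0.3900^(2/3) × 0.0088^(1/2) = 63.72 m³/s

63.7 m³/s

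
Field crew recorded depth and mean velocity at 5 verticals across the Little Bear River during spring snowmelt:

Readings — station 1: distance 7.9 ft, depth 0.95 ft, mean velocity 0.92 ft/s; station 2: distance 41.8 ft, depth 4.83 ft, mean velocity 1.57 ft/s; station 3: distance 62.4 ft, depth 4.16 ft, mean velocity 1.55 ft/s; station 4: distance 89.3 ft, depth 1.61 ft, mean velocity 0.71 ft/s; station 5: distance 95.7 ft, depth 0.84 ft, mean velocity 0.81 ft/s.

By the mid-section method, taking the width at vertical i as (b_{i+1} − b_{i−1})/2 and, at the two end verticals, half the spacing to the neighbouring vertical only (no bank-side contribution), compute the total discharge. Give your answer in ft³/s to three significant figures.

396 ft³/s

w_1 = (41.8 − 7.9)/2 = 16.95 ft; q_1 = 0.92 × 0.95 × 16.95 = 14.81 ft³/s
w_2 = (62.4 − 7.9)/2 = 27.25 ft; q_2 = 1.57 × 4.83 × 27.25 = 206.6 ft³/s
w_3 = (89.3 − 41.8)/2 = 23.75 ft; q_3 = 1.55 × 4.16 × 23.75 = 153.1 ft³/s
w_4 = (95.7 − 62.4)/2 = 16.65 ft; q_4 = 0.71 × 1.61 × 16.65 = 19.03 ft³/s
w_5 = (95.7 − 89.3)/2 = 3.2 ft; q_5 = 0.81 × 0.84 × 3.2 = 2.177 ft³/s
Q = Σ qᵢ = 395.8 ft³/s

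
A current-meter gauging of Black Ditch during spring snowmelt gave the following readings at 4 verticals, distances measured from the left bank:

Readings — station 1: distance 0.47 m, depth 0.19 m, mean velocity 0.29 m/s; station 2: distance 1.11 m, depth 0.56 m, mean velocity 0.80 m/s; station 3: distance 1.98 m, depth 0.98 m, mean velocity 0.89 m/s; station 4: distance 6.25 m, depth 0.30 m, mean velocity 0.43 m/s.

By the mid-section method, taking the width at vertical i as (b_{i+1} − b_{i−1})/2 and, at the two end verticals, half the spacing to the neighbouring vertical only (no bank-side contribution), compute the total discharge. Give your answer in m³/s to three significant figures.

2.87 m³/s

w_1 = (1.11 − 0.47)/2 = 0.32 m; q_1 = 0.29 × 0.19 × 0.32 = 0.01763 m³/s
w_2 = (1.98 − 0.47)/2 = 0.755 m; q_2 = 0.80 × 0.56 × 0.755 = 0.3382 m³/s
w_3 = (6.25 − 1.11)/2 = 2.57 m; q_3 = 0.89 × 0.98 × 2.57 = 2.242 m³/s
w_4 = (6.25 − 1.98)/2 = 2.135 m; q_4 = 0.43 × 0.30 × 2.135 = 0.2754 m³/s
Q = Σ qᵢ = 2.873 m³/s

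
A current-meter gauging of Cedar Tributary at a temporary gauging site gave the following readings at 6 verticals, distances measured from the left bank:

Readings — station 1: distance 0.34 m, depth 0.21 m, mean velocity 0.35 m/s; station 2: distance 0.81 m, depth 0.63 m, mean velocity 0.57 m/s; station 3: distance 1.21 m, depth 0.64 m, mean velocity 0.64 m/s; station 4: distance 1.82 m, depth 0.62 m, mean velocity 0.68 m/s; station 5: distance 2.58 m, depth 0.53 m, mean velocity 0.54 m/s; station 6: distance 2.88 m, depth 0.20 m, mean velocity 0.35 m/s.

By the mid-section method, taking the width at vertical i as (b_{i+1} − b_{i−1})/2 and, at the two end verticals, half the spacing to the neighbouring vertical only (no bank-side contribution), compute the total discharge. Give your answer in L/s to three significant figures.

w_1 = (0.81 − 0.34)/2 = 0.235 m; q_1 = 0.35 × 0.21 × 0.235 = 0.01727 m³/s
w_2 = (1.21 − 0.34)/2 = 0.435 m; q_2 = 0.57 × 0.63 × 0.435 = 0.1562 m³/s
w_3 = (1.82 − 0.81)/2 = 0.505 m; q_3 = 0.64 × 0.64 × 0.505 = 0.2068 m³/s
w_4 = (2.58 − 1.21)/2 = 0.685 m; q_4 = 0.68 × 0.62 × 0.685 = 0.2888 m³/s
w_5 = (2.88 − 1.82)/2 = 0.53 m; q_5 = 0.54 × 0.53 × 0.53 = 0.1517 m³/s
w_6 = (2.88 − 2.58)/2 = 0.15 m; q_6 = 0.35 × 0.20 × 0.15 = 0.01050 m³/s
Q = Σ qᵢ = 0.8313 m³/s
= 0.8313 × 1000 = 831.3 L/s

831 L/s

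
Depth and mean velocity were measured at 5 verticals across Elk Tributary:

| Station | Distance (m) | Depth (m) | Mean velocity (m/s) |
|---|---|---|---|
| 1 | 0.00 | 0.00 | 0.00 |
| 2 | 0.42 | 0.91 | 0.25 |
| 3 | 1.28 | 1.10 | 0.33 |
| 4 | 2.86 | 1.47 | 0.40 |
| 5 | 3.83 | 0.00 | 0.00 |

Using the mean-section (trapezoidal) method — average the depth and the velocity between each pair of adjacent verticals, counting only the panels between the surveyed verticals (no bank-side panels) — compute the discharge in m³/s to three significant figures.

Panel 1-2: Δb = 0.42 m, d̄ = (0.00+0.91)/2 = 0.455, v̄ = (0.00+0.25)/2 = 0.125 → q = 0.42×0.455×0.125 = 0.02389 m³/s
Panel 2-3: Δb = 0.86 m, d̄ = (0.91+1.10)/2 = 1.005, v̄ = (0.25+0.33)/2 = 0.29 → q = 0.86×1.005×0.29 = 0.2506 m³/s
Panel 3-4: Δb = 1.58 m, d̄ = (1.10+1.47)/2 = 1.285, v̄ = (0.33+0.40)/2 = 0.365 → q = 1.58×1.285×0.365 = 0.7411 m³/s
Panel 4-5: Δb = 0.97 m, d̄ = (1.47+0.00)/2 = 0.735, v̄ = (0.40+0.00)/2 = 0.2 → q = 0.97×0.735×0.2 = 0.1426 m³/s
Q = Σ q = 1.158 m³/s

1.16 m³/s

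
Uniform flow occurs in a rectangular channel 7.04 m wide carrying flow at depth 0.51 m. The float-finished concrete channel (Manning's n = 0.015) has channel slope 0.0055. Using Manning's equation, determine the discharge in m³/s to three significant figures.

A = b·y = 7.04 × 0.51 = 3.590 m²
P = b + 2y = 7.04 + 2×0.51 = 8.060 m
R = A/P = 3.590/8.060 = 0.4455 m
Q = (1/n)·A·R^(2/3)·S^(1/2) = (1/0.015) × 3.590 × 0.4455^(2/3) × 0.0055^(1/2) = 10.35 m³/s

10.4 m³/s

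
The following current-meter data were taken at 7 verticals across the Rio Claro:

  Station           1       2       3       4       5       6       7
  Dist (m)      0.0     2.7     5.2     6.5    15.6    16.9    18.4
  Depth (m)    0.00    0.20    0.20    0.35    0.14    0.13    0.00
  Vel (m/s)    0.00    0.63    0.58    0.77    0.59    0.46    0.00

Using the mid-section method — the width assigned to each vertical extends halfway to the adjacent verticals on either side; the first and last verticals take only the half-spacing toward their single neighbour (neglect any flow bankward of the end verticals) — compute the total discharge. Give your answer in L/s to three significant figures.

2460 L/s

w_2 = (5.2 − 0.0)/2 = 2.6 m; q_2 = 0.63 × 0.20 × 2.6 = 0.3276 m³/s
w_3 = (6.5 − 2.7)/2 = 1.9 m; q_3 = 0.58 × 0.20 × 1.9 = 0.2204 m³/s
w_4 = (15.6 − 5.2)/2 = 5.2 m; q_4 = 0.77 × 0.35 × 5.2 = 1.401 m³/s
w_5 = (16.9 − 6.5)/2 = 5.2 m; q_5 = 0.59 × 0.14 × 5.2 = 0.4295 m³/s
w_6 = (18.4 − 15.6)/2 = 1.4 m; q_6 = 0.46 × 0.13 × 1.4 = 0.08372 m³/s
Stations 1, 7 contribute zero (depth or velocity is 0).
Q = Σ qᵢ = 2.463 m³/s
= 2.463 × 1000 = 2463 L/s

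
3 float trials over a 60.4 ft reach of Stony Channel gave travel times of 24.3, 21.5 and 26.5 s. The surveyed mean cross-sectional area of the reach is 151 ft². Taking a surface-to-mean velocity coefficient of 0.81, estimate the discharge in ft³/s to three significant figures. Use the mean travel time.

307 ft³/s

t̄ = (24.3 + 21.5 + 26.5) / 3 = 24.1 s
v_surface = L / t̄ = 60.4 / 24.1 = 2.506 ft/s
v_mean = 0.81 × 2.506 = 2.030 ft/s
Q = A × v_mean = 151 × 2.030 = 306.5 ft³/s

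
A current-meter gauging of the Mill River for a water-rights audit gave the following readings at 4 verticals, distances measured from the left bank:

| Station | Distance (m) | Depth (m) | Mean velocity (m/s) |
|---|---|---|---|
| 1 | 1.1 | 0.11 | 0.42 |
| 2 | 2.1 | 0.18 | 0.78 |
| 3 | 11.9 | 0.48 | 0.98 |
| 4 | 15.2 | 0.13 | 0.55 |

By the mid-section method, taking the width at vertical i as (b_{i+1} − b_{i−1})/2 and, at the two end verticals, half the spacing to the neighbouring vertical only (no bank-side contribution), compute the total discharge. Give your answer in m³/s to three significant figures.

3.98 m³/s

w_1 = (2.1 − 1.1)/2 = 0.5 m; q_1 = 0.42 × 0.11 × 0.5 = 0.02310 m³/s
w_2 = (11.9 − 1.1)/2 = 5.4 m; q_2 = 0.78 × 0.18 × 5.4 = 0.7582 m³/s
w_3 = (15.2 − 2.1)/2 = 6.55 m; q_3 = 0.98 × 0.48 × 6.55 = 3.081 m³/s
w_4 = (15.2 − 11.9)/2 = 1.65 m; q_4 = 0.55 × 0.13 × 1.65 = 0.1180 m³/s
Q = Σ qᵢ = 3.980 m³/s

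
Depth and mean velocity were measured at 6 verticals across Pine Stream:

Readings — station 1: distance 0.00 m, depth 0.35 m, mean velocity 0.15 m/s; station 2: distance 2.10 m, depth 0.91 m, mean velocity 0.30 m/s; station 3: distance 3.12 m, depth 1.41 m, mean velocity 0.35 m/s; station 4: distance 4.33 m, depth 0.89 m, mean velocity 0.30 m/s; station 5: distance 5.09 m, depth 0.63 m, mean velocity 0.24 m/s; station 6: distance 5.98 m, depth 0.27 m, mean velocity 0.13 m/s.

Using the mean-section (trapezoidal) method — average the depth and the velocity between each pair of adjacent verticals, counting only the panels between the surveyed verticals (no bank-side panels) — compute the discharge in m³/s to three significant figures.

Panel 1-2: Δb = 2.1 m, d̄ = (0.35+0.91)/2 = 0.63, v̄ = (0.15+0.30)/2 = 0.225 → q = 2.1×0.63×0.225 = 0.2977 m³/s
Panel 2-3: Δb = 1.02 m, d̄ = (0.91+1.41)/2 = 1.16, v̄ = (0.30+0.35)/2 = 0.325 → q = 1.02×1.16×0.325 = 0.3845 m³/s
Panel 3-4: Δb = 1.21 m, d̄ = (1.41+0.89)/2 = 1.15, v̄ = (0.35+0.30)/2 = 0.325 → q = 1.21×1.15×0.325 = 0.4522 m³/s
Panel 4-5: Δb = 0.76 m, d̄ = (0.89+0.63)/2 = 0.76, v̄ = (0.30+0.24)/2 = 0.27 → q = 0.76×0.76×0.27 = 0.1560 m³/s
Panel 5-6: Δb = 0.89 m, d̄ = (0.63+0.27)/2 = 0.45, v̄ = (0.24+0.13)/2 = 0.185 → q = 0.89×0.45×0.185 = 0.07409 m³/s
Q = Σ q = 1.364 m³/s

1.36 m³/s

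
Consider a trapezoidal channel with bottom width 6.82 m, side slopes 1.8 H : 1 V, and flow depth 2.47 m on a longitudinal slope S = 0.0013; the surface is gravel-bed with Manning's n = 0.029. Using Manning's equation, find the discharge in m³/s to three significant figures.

48.1 m³/s

A = (b + z·y)·y = (6.82 + 1.8×2.47)×2.47 = 27.83 m²
P = b + 2y√(1+z²) = 6.82 + 2×2.47×√(1+1.8²) = 16.99 m
R = A/P = 27.83/16.99 = 1.638 m
Q = (1/n)·A·R^(2/3)·S^(1/2) = (1/0.029) × 27.83 × 1.638^(2/3) × 0.0013^(1/2) = 48.07 m³/s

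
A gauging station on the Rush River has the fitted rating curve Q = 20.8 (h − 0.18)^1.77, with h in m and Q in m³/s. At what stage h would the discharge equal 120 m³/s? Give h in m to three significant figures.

h − h₀ = (Q/C)^(1/b) = (120/20.8)^(1/1.77) = 2.692 m
h = 0.18 + 2.692 = 2.872 m

2.87 m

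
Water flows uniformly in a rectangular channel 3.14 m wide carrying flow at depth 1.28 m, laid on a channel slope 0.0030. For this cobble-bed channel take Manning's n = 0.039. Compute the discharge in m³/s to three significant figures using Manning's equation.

A = b·y = 3.14 × 1.28 = 4.019 m²
P = b + 2y = 3.14 + 2×1.28 = 5.700 m
R = A/P = 4.019/5.700 = 0.7051 m
Q = (1/n)·A·R^(2/3)·S^(1/2) = (1/0.039) × 4.019 × 0.7051^(2/3) × 0.0030^(1/2) = 4.472 m³/s

4.47 m³/s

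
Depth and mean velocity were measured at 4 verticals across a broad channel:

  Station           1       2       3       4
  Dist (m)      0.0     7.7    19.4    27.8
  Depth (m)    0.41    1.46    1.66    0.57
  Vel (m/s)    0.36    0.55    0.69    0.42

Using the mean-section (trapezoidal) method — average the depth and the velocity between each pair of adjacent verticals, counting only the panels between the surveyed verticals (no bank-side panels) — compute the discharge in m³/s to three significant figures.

Panel 1-2: Δb = 7.7 m, d̄ = (0.41+1.46)/2 = 0.935, v̄ = (0.36+0.55)/2 = 0.455 → q = 7.7×0.935×0.455 = 3.276 m³/s
Panel 2-3: Δb = 11.7 m, d̄ = (1.46+1.66)/2 = 1.56, v̄ = (0.55+0.69)/2 = 0.62 → q = 11.7×1.56×0.62 = 11.32 m³/s
Panel 3-4: Δb = 8.4 m, d̄ = (1.66+0.57)/2 = 1.115, v̄ = (0.69+0.42)/2 = 0.555 → q = 8.4×1.115×0.555 = 5.198 m³/s
Q = Σ q = 19.79 m³/s

19.8 m³/s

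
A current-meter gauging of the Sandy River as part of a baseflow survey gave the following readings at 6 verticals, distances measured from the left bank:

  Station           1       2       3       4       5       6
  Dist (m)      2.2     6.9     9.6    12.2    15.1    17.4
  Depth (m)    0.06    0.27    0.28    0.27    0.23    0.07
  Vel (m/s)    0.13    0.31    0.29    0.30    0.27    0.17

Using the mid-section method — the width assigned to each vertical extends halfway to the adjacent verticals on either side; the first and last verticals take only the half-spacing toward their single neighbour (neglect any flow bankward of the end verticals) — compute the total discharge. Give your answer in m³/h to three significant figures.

w_1 = (6.9 − 2.2)/2 = 2.35 m; q_1 = 0.13 × 0.06 × 2.35 = 0.01833 m³/s
w_2 = (9.6 − 2.2)/2 = 3.7 m; q_2 = 0.31 × 0.27 × 3.7 = 0.3097 m³/s
w_3 = (12.2 − 6.9)/2 = 2.65 m; q_3 = 0.29 × 0.28 × 2.65 = 0.2152 m³/s
w_4 = (15.1 − 9.6)/2 = 2.75 m; q_4 = 0.30 × 0.27 × 2.75 = 0.2228 m³/s
w_5 = (17.4 − 12.2)/2 = 2.6 m; q_5 = 0.27 × 0.23 × 2.6 = 0.1615 m³/s
w_6 = (17.4 − 15.1)/2 = 1.15 m; q_6 = 0.17 × 0.07 × 1.15 = 0.01369 m³/s
Q = Σ qᵢ = 0.9411 m³/s
= 0.9411 × 3600 = 3388 m³/h

3390 m³/h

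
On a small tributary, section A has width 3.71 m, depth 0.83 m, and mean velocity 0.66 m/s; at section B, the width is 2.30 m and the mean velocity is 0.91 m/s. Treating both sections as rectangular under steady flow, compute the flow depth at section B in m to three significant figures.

0.971 m

Q = A₁V₁ = (3.71×0.83) × 0.66 = 2.032 m³/s
d₂ = Q/(b₂ V₂) = 2.032/(2.30×0.91) = 0.9710 m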